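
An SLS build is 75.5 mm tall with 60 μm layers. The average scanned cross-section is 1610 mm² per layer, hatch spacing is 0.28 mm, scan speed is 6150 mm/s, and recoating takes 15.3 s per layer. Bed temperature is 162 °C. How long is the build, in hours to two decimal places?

5.68 hours

Layer count = ceil(75.5 / 0.06) = 1259.
Hatch length per layer = 1610 / 0.28, so 5750 mm.
Laser time per layer = 5750 / 6150, so 0.935 s.
Per-layer time = 0.935 + 15.3 = 16.235 s.
Total: 1259 × 16.235 s = 20439.865 s → 5.68 hours.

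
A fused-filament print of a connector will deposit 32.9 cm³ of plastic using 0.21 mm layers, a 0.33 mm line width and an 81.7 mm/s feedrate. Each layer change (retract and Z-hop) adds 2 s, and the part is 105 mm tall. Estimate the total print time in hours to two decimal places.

1.89 hours

Line area = 0.21 × 0.33, so 0.0693 mm².
Total extruded path = 32900/0.0693 = 474747.5 mm.
Print-move time = 474747.5 / 81.7 = 5810.9 s.
Layers = ⌈105/0.21⌉ = 500.
Non-print overhead = 500 × 2, so 1000 s.
Altogether 5810.9 + 1000 = 6810.9 s, i.e. 1.89 hours.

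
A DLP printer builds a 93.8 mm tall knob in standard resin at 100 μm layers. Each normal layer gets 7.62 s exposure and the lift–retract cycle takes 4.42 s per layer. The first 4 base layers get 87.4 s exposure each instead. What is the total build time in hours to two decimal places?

3.23 hours

Layers = ⌈93.8/0.1⌉ = 938.
Base layers = 4 × (87.4 + 4.42), so 367.28 s.
Remaining layers = 934 × (7.62 + 4.42) = 11245.36 s.
Sum: 367.28 + 11245.36 = 11612.64 s → 3.23 hours.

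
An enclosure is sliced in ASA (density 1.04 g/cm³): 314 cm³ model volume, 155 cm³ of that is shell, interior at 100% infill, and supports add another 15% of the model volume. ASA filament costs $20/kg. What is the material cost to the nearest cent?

$7.51

Volume inside the shell = 314 − 155 = 159 cm³.
Infill deposited = 1.00 × 159, so 159 cm³.
Support: 0.15 × 314 → 47.1 cm³.
Deposited volume = 155 + 159 + 47.1, so 361.1 cm³.
Mass: 361.1 × 1.04 → 375.544 g.
At $20/kg: 375.544/1000 × 20 = $7.51.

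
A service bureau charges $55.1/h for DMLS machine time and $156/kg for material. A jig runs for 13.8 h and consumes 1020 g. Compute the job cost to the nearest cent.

Machine-time cost: 55.1 × 13.8 → $760.38.
Feedstock cost = 156 × 1020/1000, so $159.12.
Job cost: 760.38 + 159.12 = $919.50.

$919.50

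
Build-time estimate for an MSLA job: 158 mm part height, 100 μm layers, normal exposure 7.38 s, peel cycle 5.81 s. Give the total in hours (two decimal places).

Layer count = ceil(158 / 0.1) = 1580.
Cycle time = 7.38 + 5.81, so 13.19 s.
Build time: 1580 × 13.19 s = 20840.2 s, i.e. 5.79 hours.

5.79 hours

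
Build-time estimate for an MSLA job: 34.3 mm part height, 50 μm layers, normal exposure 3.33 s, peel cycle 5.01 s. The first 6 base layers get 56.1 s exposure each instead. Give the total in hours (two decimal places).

1.68 hours

Layers = ⌈34.3/0.05⌉ = 686.
Bottom layers = 6 × (56.1 + 5.01) = 366.66 s.
Normal layers = 680 × (3.33 + 5.01) = 5671.2 s.
Total = 366.66 + 5671.2 = 6037.86 s = 1.68 hours.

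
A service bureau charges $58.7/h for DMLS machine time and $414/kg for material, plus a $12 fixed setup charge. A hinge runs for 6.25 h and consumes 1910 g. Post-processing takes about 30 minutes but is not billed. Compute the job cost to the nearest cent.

$1169.62

Time charge: 58.7 × 6.25 → $366.875.
Material cost = 414 × 1910/1000 = $790.74.
Total = 366.875 + 790.74 + 12 = 1169.615 ≈ $1169.62.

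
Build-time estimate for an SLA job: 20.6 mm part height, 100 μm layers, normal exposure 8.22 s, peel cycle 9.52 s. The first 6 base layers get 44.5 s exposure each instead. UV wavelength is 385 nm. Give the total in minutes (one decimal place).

Number of layers: 20.6 / 0.1 → 206 (rounded up).
Burn-in layers = 6 × (44.5 + 9.52) = 324.12 s.
Regular layers: 200 × (8.22 + 9.52) → 3548 s.
Total = 324.12 + 3548 = 3872.12 s = 64.5 minutes.

64.5 minutes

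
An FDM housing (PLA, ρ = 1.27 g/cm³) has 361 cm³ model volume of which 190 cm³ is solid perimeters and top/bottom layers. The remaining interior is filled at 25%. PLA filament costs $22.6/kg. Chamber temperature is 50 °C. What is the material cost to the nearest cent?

Volume inside the shell = 361 − 190 = 171 cm³.
Infill deposited = 0.25 × 171 = 42.75 cm³.
Total extruded = 190 + 42.75 = 232.75 cm³.
Mass = 232.75 × 1.27 = 295.5925 g.
Cost = 295.5925 g / 1000 × $22.6/kg = $6.68.

$6.68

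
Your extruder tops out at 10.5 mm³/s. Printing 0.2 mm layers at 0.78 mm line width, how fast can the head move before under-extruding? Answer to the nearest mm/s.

A = 0.2 × 0.78, so 0.156 mm².
v_max = Q/A = 10.5/0.156 = 67.31 mm/s → 67 mm/s.

67 mm/s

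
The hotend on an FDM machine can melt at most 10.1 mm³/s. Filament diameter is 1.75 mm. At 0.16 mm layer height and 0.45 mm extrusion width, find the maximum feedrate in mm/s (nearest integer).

Bead cross-section: 0.16 × 0.45 → 0.072 mm².
Max speed = 10.1 / 0.072 = 140.28 ≈ 140 mm/s.

140 mm/s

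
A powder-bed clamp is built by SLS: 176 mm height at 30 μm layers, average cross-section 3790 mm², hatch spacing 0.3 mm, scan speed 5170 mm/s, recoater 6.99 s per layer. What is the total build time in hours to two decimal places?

Number of layers: 176 / 0.03 → 5867 (rounded up).
Per-layer scan distance = 3790 / 0.3, so 12633.3 mm.
Laser time per layer = 12633.3 / 5170 = 2.4436 s.
Layer cycle: 2.4436 + 6.99 → 9.4336 s.
Total: 5867 × 9.4336 s = 55346.9312 s → 15.37 hours.

15.37 hours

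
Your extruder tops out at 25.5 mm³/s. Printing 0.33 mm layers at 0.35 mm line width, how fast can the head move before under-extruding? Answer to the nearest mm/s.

221 mm/s

Bead cross-section = 0.33 × 0.35 = 0.1155 mm².
Max speed = 25.5 / 0.1155 = 220.78 ≈ 221 mm/s.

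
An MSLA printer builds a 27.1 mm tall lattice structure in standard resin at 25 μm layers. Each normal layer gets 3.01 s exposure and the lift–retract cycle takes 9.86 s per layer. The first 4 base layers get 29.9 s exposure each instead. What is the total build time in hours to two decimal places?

Layer count = ceil(27.1 / 0.025) = 1084.
Burn-in layers = 4 × (29.9 + 9.86), so 159.04 s.
Remaining layers = 1080 × (3.01 + 9.86) = 13899.6 s.
Sum: 159.04 + 13899.6 = 14058.64 s → 3.91 hours.

3.91 hours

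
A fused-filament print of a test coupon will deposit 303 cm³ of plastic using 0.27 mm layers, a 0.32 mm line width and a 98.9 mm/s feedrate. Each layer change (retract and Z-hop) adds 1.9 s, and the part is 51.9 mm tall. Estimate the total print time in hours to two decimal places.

Extrusion cross-section: 0.27 × 0.32 → 0.0864 mm².
Path length: 303000 mm³ / 0.0864 mm² → 3506944.4 mm.
Extrusion time = 3506944.4 / 98.9 = 35459.5 s.
Layer count = ceil(51.9 / 0.27) = 193.
Z-hop total: 193 × 1.9 → 366.7 s.
Altogether 35459.5 + 366.7 = 35826.2 s, i.e. 9.95 hours.

9.95 hours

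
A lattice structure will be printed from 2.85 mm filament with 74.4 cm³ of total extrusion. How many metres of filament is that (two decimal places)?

11.66 m

Cross-section of 2.85 mm filament: π·(2.85/2)² = 6.3794 mm².
Length = 74.4 cm³ / 6.3794 mm² = 74400 / 6.3794 = 11662.54 mm = 11.66 m.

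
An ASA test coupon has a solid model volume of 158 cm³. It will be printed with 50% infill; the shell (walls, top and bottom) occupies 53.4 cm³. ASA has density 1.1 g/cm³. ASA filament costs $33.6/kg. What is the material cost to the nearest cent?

Volume inside the shell = 158 − 53.4, so 104.6 cm³.
Deposited infill: 0.50 × 104.6 → 52.3 cm³.
Total extruded = 53.4 + 52.3 = 105.7 cm³.
Mass = 105.7 × 1.1 = 116.27 g.
At $33.6/kg: 116.27/1000 × 33.6 = $3.91.

$3.91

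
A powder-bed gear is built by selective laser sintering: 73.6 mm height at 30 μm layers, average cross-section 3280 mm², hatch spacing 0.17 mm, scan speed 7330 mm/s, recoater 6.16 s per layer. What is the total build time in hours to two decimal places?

Layers = ⌈73.6/0.03⌉ = 2454.
Per-layer scan distance = 3280 / 0.17 = 19294.1 mm.
Laser time per layer = 19294.1 / 7330 = 2.6322 s.
Time per layer = 2.6322 + 6.16, so 8.7922 s.
Build time = 2454 × 8.7922 = 21576.0588 s = 5.99 hours.

5.99 hours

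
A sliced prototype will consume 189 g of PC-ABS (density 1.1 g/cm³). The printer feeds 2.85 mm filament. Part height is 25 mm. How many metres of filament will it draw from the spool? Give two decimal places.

26.93 m

Extruded volume: 189/1.1 = 171.8182 cm³ (171818.2 mm³).
A = π r² = π × 1.425² = 6.3794 mm².
Length = 171818.2 / 6.3794 = 26933.29 mm = 26.93 m.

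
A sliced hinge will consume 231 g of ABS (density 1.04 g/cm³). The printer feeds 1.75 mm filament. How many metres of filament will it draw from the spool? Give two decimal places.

Extruded volume: 231/1.04 = 222.1154 cm³ (222115.4 mm³).
Cross-section of 1.75 mm filament: π·(1.75/2)² = 2.4053 mm².
Length = 222115.4 / 2.4053 = 92344.16 mm = 92.34 m.

92.34 m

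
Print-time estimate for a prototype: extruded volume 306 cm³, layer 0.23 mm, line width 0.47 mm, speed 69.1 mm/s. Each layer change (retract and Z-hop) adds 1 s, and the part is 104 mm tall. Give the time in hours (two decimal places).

Bead cross-section = 0.23 × 0.47, so 0.1081 mm².
Toolpath length = 306 cm³ / 0.1081 mm² = 306000 / 0.1081 = 2830712.3 mm.
Time extruding = 2830712.3 / 69.1, so 40965.4 s.
Layer count = ceil(104 / 0.23) = 453.
Z-hop total = 453 × 1 = 453 s.
Altogether 40965.4 + 453 = 41418.4 s, i.e. 11.51 hours.

11.51 hours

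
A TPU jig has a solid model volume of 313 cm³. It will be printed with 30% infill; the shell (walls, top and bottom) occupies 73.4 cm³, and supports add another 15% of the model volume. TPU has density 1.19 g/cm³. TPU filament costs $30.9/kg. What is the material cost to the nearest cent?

Interior volume = 313 − 73.4, so 239.6 cm³.
Deposited infill: 0.30 × 239.6 → 71.88 cm³.
Support = 0.15 × 313 = 46.95 cm³.
Total extruded = 73.4 + 71.88 + 46.95, so 192.23 cm³.
Mass: 192.23 × 1.19 → 228.7537 g.
Cost = 228.7537 g / 1000 × $30.9/kg = $7.07.

$7.07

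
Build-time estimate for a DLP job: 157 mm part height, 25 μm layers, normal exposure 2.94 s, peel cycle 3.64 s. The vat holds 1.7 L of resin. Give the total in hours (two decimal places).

11.48 hours

Number of layers: 157 / 0.025 → 6280 (rounded up).
Each layer takes = 2.94 + 3.64, so 6.58 s.
Build time: 6280 × 6.58 s = 41322.4 s, i.e. 11.48 hours.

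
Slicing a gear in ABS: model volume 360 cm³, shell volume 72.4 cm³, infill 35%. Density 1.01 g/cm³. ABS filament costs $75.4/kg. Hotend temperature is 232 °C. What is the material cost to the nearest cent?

$13.18

Volume inside the shell = 360 − 72.4, so 287.6 cm³.
Infill volume = 0.35 × 287.6, so 100.66 cm³.
Total extruded = 72.4 + 100.66 = 173.06 cm³.
Mass = 173.06 × 1.01 = 174.7906 g.
At $75.4/kg: 174.7906/1000 × 75.4 = $13.18.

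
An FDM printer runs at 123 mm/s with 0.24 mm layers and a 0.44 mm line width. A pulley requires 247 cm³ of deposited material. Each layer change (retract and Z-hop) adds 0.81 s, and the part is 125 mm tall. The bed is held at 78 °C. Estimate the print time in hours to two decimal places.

5.40 hours

Line area = 0.24 × 0.44, so 0.1056 mm².
Total extruded path = 247000/0.1056 = 2339015.2 mm.
Time extruding = 2339015.2 / 123, so 19016.4 s.
Number of layers: 125 / 0.24 → 521 (rounded up).
Layer-change overhead: 521 × 0.81 → 422.01 s.
Altogether 19016.4 + 422.01 = 19438.41 s, i.e. 5.40 hours.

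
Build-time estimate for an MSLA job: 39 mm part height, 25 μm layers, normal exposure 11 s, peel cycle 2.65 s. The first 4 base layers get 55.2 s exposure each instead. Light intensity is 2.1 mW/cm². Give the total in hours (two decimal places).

Number of layers: 39 / 0.025 → 1560 (rounded up).
Burn-in layers = 4 × (55.2 + 2.65), so 231.4 s.
Normal layers = 1556 × (11 + 2.65), so 21239.4 s.
Sum: 231.4 + 21239.4 = 21470.8 s → 5.96 hours.

5.96 hours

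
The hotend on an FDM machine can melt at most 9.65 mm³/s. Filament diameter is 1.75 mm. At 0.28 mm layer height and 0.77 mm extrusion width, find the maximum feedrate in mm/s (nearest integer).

45 mm/s

Bead cross-section = 0.28 × 0.77 = 0.2156 mm².
v_max = Q/A = 9.65/0.2156 = 44.76 mm/s → 45 mm/s.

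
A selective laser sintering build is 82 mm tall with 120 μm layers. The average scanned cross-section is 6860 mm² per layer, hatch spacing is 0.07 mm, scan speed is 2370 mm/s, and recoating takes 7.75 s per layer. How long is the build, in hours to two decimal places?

9.33 hours

Number of layers: 82 / 0.12 → 684 (rounded up).
Per-layer scan distance = 6860 / 0.07 = 98000 mm.
Scan time per layer = 98000 / 2370 = 41.3502 s.
Per-layer time = 41.3502 + 7.75 = 49.1002 s.
Build time = 684 × 49.1002 = 33584.5368 s = 9.33 hours.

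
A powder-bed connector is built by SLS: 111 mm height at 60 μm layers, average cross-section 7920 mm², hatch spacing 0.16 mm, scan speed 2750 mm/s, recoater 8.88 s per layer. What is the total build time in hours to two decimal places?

Layers = ⌈111/0.06⌉ = 1850.
Hatch length per layer = 7920 / 0.16, so 49500 mm.
Laser time per layer: 49500 / 2750 → 18 s.
Per-layer time: 18 + 8.88 → 26.88 s.
1850 layers × 26.88 s/layer = 49728 s, i.e. 13.81 hours.

13.81 hours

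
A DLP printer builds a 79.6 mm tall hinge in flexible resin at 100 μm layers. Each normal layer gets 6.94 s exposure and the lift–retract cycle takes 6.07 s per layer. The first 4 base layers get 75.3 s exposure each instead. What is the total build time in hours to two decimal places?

Layers = ⌈79.6/0.1⌉ = 796.
Base layers = 4 × (75.3 + 6.07), so 325.48 s.
Remaining layers = 792 × (6.94 + 6.07) = 10303.92 s.
Sum: 325.48 + 10303.92 = 10629.4 s → 2.95 hours.

2.95 hours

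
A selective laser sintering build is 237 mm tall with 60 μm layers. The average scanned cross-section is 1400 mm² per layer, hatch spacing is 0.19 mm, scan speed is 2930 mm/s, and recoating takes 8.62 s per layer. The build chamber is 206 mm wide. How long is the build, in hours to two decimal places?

Layers = ⌈237/0.06⌉ = 3950.
Hatch length per layer = 1400 / 0.19, so 7368.4 mm.
Laser time per layer = 7368.4 / 2930, so 2.5148 s.
Per-layer time = 2.5148 + 8.62 = 11.1348 s.
Build time = 3950 × 11.1348 = 43982.46 s = 12.22 hours.

12.22 hours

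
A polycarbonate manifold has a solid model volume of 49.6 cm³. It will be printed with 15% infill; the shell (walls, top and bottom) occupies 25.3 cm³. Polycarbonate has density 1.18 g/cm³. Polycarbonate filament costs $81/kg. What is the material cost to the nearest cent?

$2.77

Interior volume = 49.6 − 25.3 = 24.3 cm³.
Infill volume = 0.15 × 24.3 = 3.645 cm³.
Total printed volume = 25.3 + 3.645 = 28.945 cm³.
Mass = 28.945 × 1.18 = 34.1551 g.
At $81/kg: 34.1551/1000 × 81 = $2.77.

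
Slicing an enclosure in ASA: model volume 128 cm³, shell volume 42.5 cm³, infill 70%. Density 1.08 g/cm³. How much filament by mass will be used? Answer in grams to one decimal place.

110.5 g

Interior volume = 128 − 42.5, so 85.5 cm³.
Deposited infill: 0.70 × 85.5 → 59.85 cm³.
Deposited volume: 42.5 + 59.85 → 102.35 cm³.
Mass: 102.35 × 1.08 → 110.538 g.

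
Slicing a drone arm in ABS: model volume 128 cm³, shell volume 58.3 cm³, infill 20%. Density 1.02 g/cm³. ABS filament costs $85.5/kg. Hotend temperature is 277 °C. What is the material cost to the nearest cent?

$6.30

Interior volume: 128 − 58.3 → 69.7 cm³.
Infill volume: 0.20 × 69.7 → 13.94 cm³.
Total printed volume = 58.3 + 13.94 = 72.24 cm³.
Mass = 72.24 × 1.02, so 73.6848 g.
At $85.5/kg: 73.6848/1000 × 85.5 = $6.30.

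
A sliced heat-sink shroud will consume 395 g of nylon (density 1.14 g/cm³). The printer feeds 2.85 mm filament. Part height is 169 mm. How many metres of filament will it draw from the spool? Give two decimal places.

Volume = 395 g / 1.14 g·cm⁻³ = 346.4912 cm³ = 346491.2 mm³.
Filament cross-section = π × (2.85/2)² = 6.3794 mm².
L = V/A = 346491.2/6.3794 = 54314.07 mm → 54.31 m.

54.31 m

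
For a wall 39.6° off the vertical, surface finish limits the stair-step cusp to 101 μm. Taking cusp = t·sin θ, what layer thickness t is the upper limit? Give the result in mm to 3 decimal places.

sin(39.6°) = 0.6374; t_max = 0.101/0.6374 = 0.158 mm.

0.158 mm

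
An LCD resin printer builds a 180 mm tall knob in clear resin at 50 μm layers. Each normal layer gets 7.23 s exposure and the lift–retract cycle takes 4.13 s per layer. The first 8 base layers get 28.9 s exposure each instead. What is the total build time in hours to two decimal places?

Number of layers: 180 / 0.05 → 3600 (rounded up).
Base layers = 8 × (28.9 + 4.13) = 264.24 s.
Normal layers = 3592 × (7.23 + 4.13), so 40805.12 s.
Total = 264.24 + 40805.12 = 41069.36 s = 11.41 hours.

11.41 hours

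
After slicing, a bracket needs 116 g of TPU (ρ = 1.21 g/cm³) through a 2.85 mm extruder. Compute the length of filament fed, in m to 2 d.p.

Volume = 116 g / 1.21 g·cm⁻³ = 95.8678 cm³ = 95867.8 mm³.
Cross-section of 2.85 mm filament: π·(2.85/2)² = 6.3794 mm².
Length = 95867.8 / 6.3794 = 15027.71 mm = 15.03 m.

15.03 m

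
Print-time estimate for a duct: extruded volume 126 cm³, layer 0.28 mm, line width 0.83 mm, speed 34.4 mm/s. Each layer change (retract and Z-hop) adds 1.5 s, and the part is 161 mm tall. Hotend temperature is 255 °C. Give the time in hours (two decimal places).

Extrusion cross-section: 0.28 × 0.83 → 0.2324 mm².
Total extruded path = 126000/0.2324 = 542168.7 mm.
Time extruding = 542168.7 / 34.4 = 15760.7 s.
Layers = ⌈161/0.28⌉ = 575.
Z-hop total = 575 × 1.5, so 862.5 s.
Total = 15760.7 + 862.5 = 16623.2 s = 4.62 hours.

4.62 hours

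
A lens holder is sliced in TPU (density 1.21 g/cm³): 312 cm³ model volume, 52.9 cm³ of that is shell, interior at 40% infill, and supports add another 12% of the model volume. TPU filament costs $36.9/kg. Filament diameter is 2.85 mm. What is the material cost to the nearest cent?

Interior volume = 312 − 52.9 = 259.1 cm³.
Deposited infill = 0.40 × 259.1 = 103.64 cm³.
Support = 0.12 × 312, so 37.44 cm³.
Total printed volume = 52.9 + 103.64 + 37.44, so 193.98 cm³.
Mass = 193.98 × 1.21, so 234.7158 g.
Cost = 234.7158 g / 1000 × $36.9/kg = $8.66.

$8.66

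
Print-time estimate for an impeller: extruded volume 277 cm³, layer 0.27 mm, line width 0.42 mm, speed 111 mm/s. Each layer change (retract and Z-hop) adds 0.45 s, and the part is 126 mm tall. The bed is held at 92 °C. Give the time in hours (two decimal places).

6.17 hours

Line area = 0.27 × 0.42 = 0.1134 mm².
Total extruded path = 277000/0.1134 = 2442680.8 mm.
Print-move time = 2442680.8 / 111, so 22006.1 s.
Layers = ⌈126/0.27⌉ = 467.
Non-print overhead: 467 × 0.45 → 210.15 s.
Altogether 22006.1 + 210.15 = 22216.25 s, i.e. 6.17 hours.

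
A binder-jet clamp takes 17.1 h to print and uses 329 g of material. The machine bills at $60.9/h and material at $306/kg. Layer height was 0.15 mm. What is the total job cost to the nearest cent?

$1142.06

Machine cost = 60.9 × 17.1, so $1041.39.
Feedstock cost: 306 × 329/1000 → $100.674.
Job cost: 1041.39 + 100.674 = 1142.064 ≈ $1142.06.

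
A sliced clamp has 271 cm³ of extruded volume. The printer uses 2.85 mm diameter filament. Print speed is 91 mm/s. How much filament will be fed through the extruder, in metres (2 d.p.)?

A = π r² = π × 1.425² = 6.3794 mm².
Length = 271 cm³ / 6.3794 mm² = 271000 / 6.3794 = 42480.48 mm = 42.48 m.

42.48 m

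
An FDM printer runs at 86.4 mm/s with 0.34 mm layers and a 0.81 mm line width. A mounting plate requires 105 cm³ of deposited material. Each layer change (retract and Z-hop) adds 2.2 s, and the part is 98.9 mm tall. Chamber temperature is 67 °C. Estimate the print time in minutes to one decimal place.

Bead cross-section: 0.34 × 0.81 → 0.2754 mm².
Path length: 105000 mm³ / 0.2754 mm² → 381263.6 mm.
Print-move time: 381263.6 / 86.4 → 4412.8 s.
Layers = ⌈98.9/0.34⌉ = 291.
Z-hop total: 291 × 2.2 → 640.2 s.
Total = 4412.8 + 640.2 = 5053 s = 84.2 minutes.

84.2 minutes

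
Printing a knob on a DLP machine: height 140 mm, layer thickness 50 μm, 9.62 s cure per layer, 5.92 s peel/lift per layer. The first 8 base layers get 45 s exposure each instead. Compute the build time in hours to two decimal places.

12.17 hours

Layers = ⌈140/0.05⌉ = 2800.
Bottom layers = 8 × (45 + 5.92) = 407.36 s.
Remaining layers = 2792 × (9.62 + 5.92) = 43387.68 s.
Sum: 407.36 + 43387.68 = 43795.04 s → 12.17 hours.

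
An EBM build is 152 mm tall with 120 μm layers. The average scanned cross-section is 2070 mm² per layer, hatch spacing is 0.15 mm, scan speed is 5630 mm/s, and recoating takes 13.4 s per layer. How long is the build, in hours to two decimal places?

5.58 hours

Layer count = ceil(152 / 0.12) = 1267.
Per-layer scan distance = 2070 / 0.15 = 13800 mm.
Beam time per layer: 13800 / 5630 → 2.4512 s.
Per-layer time = 2.4512 + 13.4 = 15.8512 s.
1267 layers × 15.8512 s/layer = 20083.4704 s, i.e. 5.58 hours.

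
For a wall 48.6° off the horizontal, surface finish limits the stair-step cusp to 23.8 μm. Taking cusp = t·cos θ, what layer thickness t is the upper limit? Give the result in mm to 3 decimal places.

0.036 mm

Layer height = cusp / cos(48.6°) = 0.0238 / 0.6613 = 0.036 mm.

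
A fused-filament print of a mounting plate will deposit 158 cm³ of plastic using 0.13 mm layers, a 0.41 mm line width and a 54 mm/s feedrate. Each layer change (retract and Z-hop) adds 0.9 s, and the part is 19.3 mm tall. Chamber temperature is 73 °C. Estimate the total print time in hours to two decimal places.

Line area: 0.13 × 0.41 → 0.0533 mm².
Total extruded path = 158000/0.0533 = 2964352.7 mm.
Extrusion time = 2964352.7 / 54 = 54895.4 s.
Layer count = ceil(19.3 / 0.13) = 149.
Layer-change overhead: 149 × 0.9 → 134.1 s.
Total = 54895.4 + 134.1 = 55029.5 s = 15.29 hours.

15.29 hours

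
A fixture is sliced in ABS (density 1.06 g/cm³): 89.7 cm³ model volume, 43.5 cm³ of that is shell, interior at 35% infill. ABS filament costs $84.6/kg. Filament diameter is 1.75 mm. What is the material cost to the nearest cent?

$5.35

Infill region = 89.7 − 43.5 = 46.2 cm³.
Deposited infill = 0.35 × 46.2, so 16.17 cm³.
Total printed volume = 43.5 + 16.17, so 59.67 cm³.
Mass = 59.67 × 1.06, so 63.2502 g.
Cost = 63.2502 g / 1000 × $84.6/kg = $5.35.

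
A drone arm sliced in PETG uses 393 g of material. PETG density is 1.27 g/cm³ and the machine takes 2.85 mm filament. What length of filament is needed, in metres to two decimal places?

Volume = 393 g / 1.27 g·cm⁻³ = 309.4488 cm³ = 309448.8 mm³.
Filament cross-section = π × (2.85/2)² = 6.3794 mm².
L = V/A = 309448.8/6.3794 = 48507.51 mm → 48.51 m.

48.51 m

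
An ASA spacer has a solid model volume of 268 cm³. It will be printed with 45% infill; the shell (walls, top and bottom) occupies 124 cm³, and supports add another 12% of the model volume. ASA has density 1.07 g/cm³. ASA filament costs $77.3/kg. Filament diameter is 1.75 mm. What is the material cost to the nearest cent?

Volume inside the shell: 268 − 124 → 144 cm³.
Infill volume = 0.45 × 144, so 64.8 cm³.
Support = 0.12 × 268 = 32.16 cm³.
Deposited volume: 124 + 64.8 + 32.16 → 220.96 cm³.
Mass = 220.96 × 1.07 = 236.4272 g.
At $77.3/kg: 236.4272/1000 × 77.3 = $18.28.

$18.28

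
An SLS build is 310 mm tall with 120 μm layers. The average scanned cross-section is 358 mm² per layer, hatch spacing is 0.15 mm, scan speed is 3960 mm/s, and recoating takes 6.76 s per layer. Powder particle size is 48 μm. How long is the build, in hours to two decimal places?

5.28 hours

Number of layers: 310 / 0.12 → 2584 (rounded up).
Per-layer scan distance = 358 / 0.15, so 2386.7 mm.
Per-layer scan time: 2386.7 / 3960 → 0.6027 s.
Time per layer: 0.6027 + 6.76 → 7.3627 s.
2584 layers × 7.3627 s/layer = 19025.2168 s, i.e. 5.28 hours.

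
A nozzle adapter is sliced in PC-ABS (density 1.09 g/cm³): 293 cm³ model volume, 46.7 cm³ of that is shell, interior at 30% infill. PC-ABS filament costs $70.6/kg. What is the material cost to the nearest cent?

$9.28

Volume inside the shell: 293 − 46.7 → 246.3 cm³.
Deposited infill = 0.30 × 246.3 = 73.89 cm³.
Total printed volume = 46.7 + 73.89, so 120.59 cm³.
Mass = 120.59 × 1.09, so 131.4431 g.
At $70.6/kg: 131.4431/1000 × 70.6 = $9.28.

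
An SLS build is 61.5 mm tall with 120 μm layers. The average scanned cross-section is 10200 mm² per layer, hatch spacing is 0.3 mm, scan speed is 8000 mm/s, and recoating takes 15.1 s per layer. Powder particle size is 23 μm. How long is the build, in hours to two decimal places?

2.76 hours

Layers = ⌈61.5/0.12⌉ = 513.
Scan path per layer = 10200 / 0.3, so 34000 mm.
Per-layer scan time = 34000 / 8000 = 4.25 s.
Time per layer = 4.25 + 15.1, so 19.35 s.
Total: 513 × 19.35 s = 9926.55 s → 2.76 hours.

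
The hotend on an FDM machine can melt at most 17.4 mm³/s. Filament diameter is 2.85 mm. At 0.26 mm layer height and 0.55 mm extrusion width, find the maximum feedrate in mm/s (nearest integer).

Bead cross-section = 0.26 × 0.55, so 0.143 mm².
v_max = Q/A = 17.4/0.143 = 121.68 mm/s → 122 mm/s.

122 mm/s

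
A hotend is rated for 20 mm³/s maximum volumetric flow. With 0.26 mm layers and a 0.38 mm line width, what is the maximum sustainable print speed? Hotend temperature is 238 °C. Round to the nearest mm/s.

202 mm/s

Extrusion cross-section = 0.26 × 0.38, so 0.0988 mm².
Max speed = 20 / 0.0988 = 202.43 ≈ 202 mm/s.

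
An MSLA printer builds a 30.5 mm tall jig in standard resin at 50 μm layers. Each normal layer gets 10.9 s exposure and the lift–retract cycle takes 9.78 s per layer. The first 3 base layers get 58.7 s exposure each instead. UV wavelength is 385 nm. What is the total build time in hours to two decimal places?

3.54 hours

Number of layers: 30.5 / 0.05 → 610 (rounded up).
Base layers = 3 × (58.7 + 9.78), so 205.44 s.
Normal layers: 607 × (10.9 + 9.78) → 12552.76 s.
Sum: 205.44 + 12552.76 = 12758.2 s → 3.54 hours.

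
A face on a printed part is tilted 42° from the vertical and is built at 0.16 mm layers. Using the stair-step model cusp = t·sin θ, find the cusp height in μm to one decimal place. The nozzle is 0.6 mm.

Cusp = layer height × sin(42°) = 0.16 × 0.6691 = 0.107056 mm = 107.1 μm.

107.1 μm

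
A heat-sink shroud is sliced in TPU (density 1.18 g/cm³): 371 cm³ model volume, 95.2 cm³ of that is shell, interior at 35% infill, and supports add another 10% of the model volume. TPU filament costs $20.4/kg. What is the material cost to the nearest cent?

Volume inside the shell = 371 − 95.2, so 275.8 cm³.
Deposited infill = 0.35 × 275.8, so 96.53 cm³.
Support = 0.10 × 371, so 37.1 cm³.
Total extruded: 95.2 + 96.53 + 37.1 → 228.83 cm³.
Mass = 228.83 × 1.18, so 270.0194 g.
Cost = 270.0194 g / 1000 × $20.4/kg = $5.51.

$5.51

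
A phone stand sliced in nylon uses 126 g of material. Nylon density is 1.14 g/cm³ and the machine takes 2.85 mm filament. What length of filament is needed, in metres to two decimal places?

Volume = 126 g / 1.14 g·cm⁻³ = 110.5263 cm³ = 110526.3 mm³.
Cross-section of 2.85 mm filament: π·(2.85/2)² = 6.3794 mm².
Length = 110526.3 / 6.3794 = 17325.5 mm = 17.33 m.

17.33 m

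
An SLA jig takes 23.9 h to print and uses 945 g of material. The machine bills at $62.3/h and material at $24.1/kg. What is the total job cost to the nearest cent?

$1511.74

Time charge = 62.3 × 23.9 = $1488.97.
Material cost = 24.1 × 945/1000, so $22.7745.
Total = 1488.97 + 22.7745 = 1511.7445 ≈ $1511.74.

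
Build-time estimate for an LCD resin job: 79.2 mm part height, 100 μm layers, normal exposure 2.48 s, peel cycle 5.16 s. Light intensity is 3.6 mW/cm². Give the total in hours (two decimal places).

1.68 hours

Number of layers: 79.2 / 0.1 → 792 (rounded up).
Per-layer time = 2.48 + 5.16 = 7.64 s.
Build time: 792 × 7.64 s = 6050.88 s, i.e. 1.68 hours.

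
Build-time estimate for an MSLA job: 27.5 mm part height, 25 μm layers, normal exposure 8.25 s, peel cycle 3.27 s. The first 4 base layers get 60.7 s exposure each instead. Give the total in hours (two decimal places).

Layers = ⌈27.5/0.025⌉ = 1100.
Burn-in layers = 4 × (60.7 + 3.27), so 255.88 s.
Normal layers: 1096 × (8.25 + 3.27) → 12625.92 s.
Sum: 255.88 + 12625.92 = 12881.8 s → 3.58 hours.

3.58 hours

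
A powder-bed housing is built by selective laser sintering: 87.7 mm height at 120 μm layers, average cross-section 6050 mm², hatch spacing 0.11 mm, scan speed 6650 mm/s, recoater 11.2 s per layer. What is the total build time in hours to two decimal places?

Layers = ⌈87.7/0.12⌉ = 731.
Per-layer scan distance = 6050 / 0.11, so 55000 mm.
Per-layer scan time = 55000 / 6650 = 8.2707 s.
Per-layer time = 8.2707 + 11.2 = 19.4707 s.
731 layers × 19.4707 s/layer = 14233.0817 s, i.e. 3.95 hours.

3.95 hours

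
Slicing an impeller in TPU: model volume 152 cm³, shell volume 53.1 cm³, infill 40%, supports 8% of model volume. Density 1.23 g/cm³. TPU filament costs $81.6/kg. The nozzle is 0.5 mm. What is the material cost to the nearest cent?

Infill region = 152 − 53.1, so 98.9 cm³.
Infill volume = 0.40 × 98.9 = 39.56 cm³.
Support: 0.08 × 152 → 12.16 cm³.
Total printed volume = 53.1 + 39.56 + 12.16 = 104.82 cm³.
Mass = 104.82 × 1.23, so 128.9286 g.
Cost = 128.9286 g / 1000 × $81.6/kg = $10.52.

$10.52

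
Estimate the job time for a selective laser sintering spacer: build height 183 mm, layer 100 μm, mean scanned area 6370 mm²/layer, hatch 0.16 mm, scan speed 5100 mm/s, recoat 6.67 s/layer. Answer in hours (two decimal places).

Number of layers: 183 / 0.1 → 1830 (rounded up).
Hatch length per layer = 6370 / 0.16 = 39812.5 mm.
Laser time per layer = 39812.5 / 5100 = 7.8064 s.
Time per layer = 7.8064 + 6.67, so 14.4764 s.
Total: 1830 × 14.4764 s = 26491.812 s → 7.36 hours.

7.36 hours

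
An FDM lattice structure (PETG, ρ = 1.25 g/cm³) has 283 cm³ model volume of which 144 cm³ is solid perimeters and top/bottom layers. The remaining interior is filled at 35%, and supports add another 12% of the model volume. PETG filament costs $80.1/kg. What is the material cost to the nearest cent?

$22.69

Infill region = 283 − 144 = 139 cm³.
Deposited infill: 0.35 × 139 → 48.65 cm³.
Support = 0.12 × 283 = 33.96 cm³.
Total extruded = 144 + 48.65 + 33.96 = 226.61 cm³.
Mass: 226.61 × 1.25 → 283.2625 g.
At $80.1/kg: 283.2625/1000 × 80.1 = $22.69.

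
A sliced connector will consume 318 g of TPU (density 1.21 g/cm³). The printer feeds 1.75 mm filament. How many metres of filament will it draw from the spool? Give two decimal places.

Extruded volume: 318/1.21 = 262.8099 cm³ (262809.9 mm³).
Cross-section of 1.75 mm filament: π·(1.75/2)² = 2.4053 mm².
Length = 262809.9 / 2.4053 = 109262.84 mm = 109.26 m.

109.26 m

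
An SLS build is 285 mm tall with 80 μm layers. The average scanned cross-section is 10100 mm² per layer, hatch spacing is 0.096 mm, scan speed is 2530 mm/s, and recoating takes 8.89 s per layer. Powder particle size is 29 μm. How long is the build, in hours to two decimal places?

Number of layers: 285 / 0.08 → 3563 (rounded up).
Per-layer scan distance = 10100 / 0.096 = 105208.3 mm.
Laser time per layer = 105208.3 / 2530 = 41.5843 s.
Time per layer: 41.5843 + 8.89 → 50.4743 s.
Total: 3563 × 50.4743 s = 179839.9309 s → 49.96 hours.

49.96 hours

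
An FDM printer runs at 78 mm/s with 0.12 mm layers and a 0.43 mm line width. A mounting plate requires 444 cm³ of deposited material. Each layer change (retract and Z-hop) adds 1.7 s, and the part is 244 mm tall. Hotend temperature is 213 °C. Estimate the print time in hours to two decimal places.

Extrusion cross-section = 0.12 × 0.43 = 0.0516 mm².
Toolpath length = 444 cm³ / 0.0516 mm² = 444000 / 0.0516 = 8604651.2 mm.
Time extruding = 8604651.2 / 78, so 110316 s.
Layers = ⌈244/0.12⌉ = 2034.
Non-print overhead: 2034 × 1.7 → 3457.8 s.
Total = 110316 + 3457.8 = 113773.8 s = 31.60 hours.

31.60 hours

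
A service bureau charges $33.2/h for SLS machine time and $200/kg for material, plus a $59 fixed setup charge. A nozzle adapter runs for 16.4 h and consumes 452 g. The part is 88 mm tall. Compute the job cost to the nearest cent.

$693.88

Time charge = 33.2 × 16.4 = $544.48.
Feedstock cost: 200 × 452/1000 → $90.40.
Adding setup: 544.48 + 90.40 + 59 → $693.88.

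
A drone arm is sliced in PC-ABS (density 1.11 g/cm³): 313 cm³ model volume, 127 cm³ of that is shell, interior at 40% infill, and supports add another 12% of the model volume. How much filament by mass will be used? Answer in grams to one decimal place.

265.2 g

Volume inside the shell = 313 − 127 = 186 cm³.
Infill deposited = 0.40 × 186, so 74.4 cm³.
Support = 0.12 × 313, so 37.56 cm³.
Total extruded = 127 + 74.4 + 37.56 = 238.96 cm³.
Mass = 238.96 × 1.11, so 265.2456 g.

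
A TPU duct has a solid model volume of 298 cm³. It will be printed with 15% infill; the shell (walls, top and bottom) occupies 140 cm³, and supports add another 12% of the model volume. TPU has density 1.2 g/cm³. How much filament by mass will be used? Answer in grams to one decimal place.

Volume inside the shell = 298 − 140 = 158 cm³.
Infill deposited: 0.15 × 158 → 23.7 cm³.
Support: 0.12 × 298 → 35.76 cm³.
Total printed volume = 140 + 23.7 + 35.76 = 199.46 cm³.
Mass = 199.46 × 1.2 = 239.352 g.

239.4 g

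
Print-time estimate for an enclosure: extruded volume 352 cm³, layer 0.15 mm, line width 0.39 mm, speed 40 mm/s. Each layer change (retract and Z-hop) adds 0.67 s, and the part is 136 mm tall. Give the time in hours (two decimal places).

Extrusion cross-section = 0.15 × 0.39 = 0.0585 mm².
Toolpath length = 352 cm³ / 0.0585 mm² = 352000 / 0.0585 = 6017094 mm.
Time extruding: 6017094 / 40 → 150427.4 s.
Number of layers: 136 / 0.15 → 907 (rounded up).
Non-print overhead: 907 × 0.67 → 607.69 s.
Total = 150427.4 + 607.69 = 151035.09 s = 41.95 hours.

41.95 hours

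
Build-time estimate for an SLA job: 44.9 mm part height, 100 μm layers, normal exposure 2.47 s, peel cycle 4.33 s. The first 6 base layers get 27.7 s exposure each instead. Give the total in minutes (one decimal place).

Layers = ⌈44.9/0.1⌉ = 449.
Burn-in layers = 6 × (27.7 + 4.33), so 192.18 s.
Normal layers: 443 × (2.47 + 4.33) → 3012.4 s.
Sum: 192.18 + 3012.4 = 3204.58 s → 53.4 minutes.

53.4 minutes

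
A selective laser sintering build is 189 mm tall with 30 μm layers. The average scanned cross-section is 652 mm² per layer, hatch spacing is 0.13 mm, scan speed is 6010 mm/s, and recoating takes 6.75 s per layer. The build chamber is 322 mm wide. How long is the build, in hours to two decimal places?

Number of layers: 189 / 0.03 → 6300 (rounded up).
Hatch length per layer: 652 / 0.13 → 5015.4 mm.
Per-layer scan time: 5015.4 / 6010 → 0.8345 s.
Time per layer = 0.8345 + 6.75, so 7.5845 s.
Total: 6300 × 7.5845 s = 47782.35 s → 13.27 hours.

13.27 hours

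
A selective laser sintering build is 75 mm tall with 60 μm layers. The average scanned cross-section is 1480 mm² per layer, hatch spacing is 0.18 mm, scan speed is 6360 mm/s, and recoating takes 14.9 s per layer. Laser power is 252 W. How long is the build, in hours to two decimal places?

Layers = ⌈75/0.06⌉ = 1250.
Scan path per layer: 1480 / 0.18 → 8222.2 mm.
Per-layer scan time = 8222.2 / 6360 = 1.2928 s.
Time per layer = 1.2928 + 14.9 = 16.1928 s.
Total: 1250 × 16.1928 s = 20241 s → 5.62 hours.

5.62 hours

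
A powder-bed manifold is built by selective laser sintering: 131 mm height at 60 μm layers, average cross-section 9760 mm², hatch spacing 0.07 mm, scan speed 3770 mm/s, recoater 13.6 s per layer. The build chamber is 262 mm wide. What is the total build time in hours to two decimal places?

Number of layers: 131 / 0.06 → 2184 (rounded up).
Scan path per layer = 9760 / 0.07 = 139428.6 mm.
Laser time per layer: 139428.6 / 3770 → 36.9837 s.
Layer cycle = 36.9837 + 13.6, so 50.5837 s.
2184 layers × 50.5837 s/layer = 110474.8008 s, i.e. 30.69 hours.

30.69 hours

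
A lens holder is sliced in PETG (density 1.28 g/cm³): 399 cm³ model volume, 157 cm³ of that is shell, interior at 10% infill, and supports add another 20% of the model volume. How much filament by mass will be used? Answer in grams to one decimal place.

Volume inside the shell = 399 − 157, so 242 cm³.
Infill deposited = 0.10 × 242 = 24.2 cm³.
Support = 0.20 × 399 = 79.8 cm³.
Total printed volume = 157 + 24.2 + 79.8 = 261 cm³.
Mass = 261 × 1.28 = 334.08 g.

334.1 g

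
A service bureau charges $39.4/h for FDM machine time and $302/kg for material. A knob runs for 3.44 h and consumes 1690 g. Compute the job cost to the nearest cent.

Time charge = 39.4 × 3.44, so $135.536.
Material charge = 302 × 1690/1000, so $510.38.
Job cost: 135.536 + 510.38 = 645.916 ≈ $645.92.

$645.92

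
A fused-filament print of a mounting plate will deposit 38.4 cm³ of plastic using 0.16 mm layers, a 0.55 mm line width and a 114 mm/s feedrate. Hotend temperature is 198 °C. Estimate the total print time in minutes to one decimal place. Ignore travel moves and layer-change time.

Bead cross-section = 0.16 × 0.55 = 0.088 mm².
Toolpath length = 38.4 cm³ / 0.088 mm² = 38400 / 0.088 = 436363.6 mm.
Time extruding: 436363.6 / 114 → 3827.8 s.
3827.8 s = 63.8 minutes.

63.8 minutes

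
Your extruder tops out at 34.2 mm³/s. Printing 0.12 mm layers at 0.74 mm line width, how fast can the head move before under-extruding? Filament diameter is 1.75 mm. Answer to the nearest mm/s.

Bead cross-section = 0.12 × 0.74, so 0.0888 mm².
Max speed = 34.2 / 0.0888 = 385.14 ≈ 385 mm/s.

385 mm/s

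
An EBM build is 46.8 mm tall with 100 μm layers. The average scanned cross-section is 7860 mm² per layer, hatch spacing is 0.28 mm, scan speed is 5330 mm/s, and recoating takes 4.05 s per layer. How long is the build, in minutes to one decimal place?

Layers = ⌈46.8/0.1⌉ = 468.
Per-layer scan distance = 7860 / 0.28, so 28071.4 mm.
Scan time per layer = 28071.4 / 5330, so 5.2667 s.
Time per layer = 5.2667 + 4.05 = 9.3167 s.
468 layers × 9.3167 s/layer = 4360.2156 s, i.e. 72.7 minutes.

72.7 minutes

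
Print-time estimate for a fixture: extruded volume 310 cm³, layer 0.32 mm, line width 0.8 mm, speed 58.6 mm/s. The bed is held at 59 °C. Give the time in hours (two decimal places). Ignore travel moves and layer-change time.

Bead cross-section = 0.32 × 0.8, so 0.256 mm².
Toolpath length = 310 cm³ / 0.256 mm² = 310000 / 0.256 = 1210937.5 mm.
Print-move time: 1210937.5 / 58.6 → 20664.5 s.
In the requested units: 20664.5 s = 5.74 hours.

5.74 hours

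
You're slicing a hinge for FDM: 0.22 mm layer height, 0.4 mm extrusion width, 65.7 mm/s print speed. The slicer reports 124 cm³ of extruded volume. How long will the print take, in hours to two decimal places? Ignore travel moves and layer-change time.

Extrusion cross-section = 0.22 × 0.4 = 0.088 mm².
Toolpath length = 124 cm³ / 0.088 mm² = 124000 / 0.088 = 1409090.9 mm.
Time extruding: 1409090.9 / 65.7 → 21447.4 s.
That's 21447.4 s → 5.96 hours.

5.96 hours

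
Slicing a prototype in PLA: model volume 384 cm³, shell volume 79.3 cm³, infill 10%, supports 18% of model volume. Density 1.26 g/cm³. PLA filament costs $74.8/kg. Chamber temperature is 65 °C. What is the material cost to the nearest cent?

$16.86

Infill region = 384 − 79.3, so 304.7 cm³.
Infill deposited = 0.10 × 304.7, so 30.47 cm³.
Support = 0.18 × 384, so 69.12 cm³.
Total printed volume = 79.3 + 30.47 + 69.12, so 178.89 cm³.
Mass: 178.89 × 1.26 → 225.4014 g.
At $74.8/kg: 225.4014/1000 × 74.8 = $16.86.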